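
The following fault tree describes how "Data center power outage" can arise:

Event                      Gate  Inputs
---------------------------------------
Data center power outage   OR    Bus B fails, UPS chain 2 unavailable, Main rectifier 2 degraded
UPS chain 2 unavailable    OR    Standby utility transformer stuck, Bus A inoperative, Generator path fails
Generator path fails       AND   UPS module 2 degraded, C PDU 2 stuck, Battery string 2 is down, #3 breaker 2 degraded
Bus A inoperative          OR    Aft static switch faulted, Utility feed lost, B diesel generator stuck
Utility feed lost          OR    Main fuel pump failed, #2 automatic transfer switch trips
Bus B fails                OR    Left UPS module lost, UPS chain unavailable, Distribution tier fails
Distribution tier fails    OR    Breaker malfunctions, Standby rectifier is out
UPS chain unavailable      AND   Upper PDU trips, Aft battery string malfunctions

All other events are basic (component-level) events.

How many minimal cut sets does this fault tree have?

UPS chain unavailable [AND]: one cut set from each child combined → 1 × 1 = 1 cut set(s).
Distribution tier fails [OR]: union of children's cut sets → 2 cut set(s).
Bus B fails [OR]: union of children's cut sets → 4 cut set(s).
Utility feed lost [OR]: union of children's cut sets → 2 cut set(s).
Bus A inoperative [OR]: union of children's cut sets → 4 cut set(s).
Generator path fails [AND]: one cut set from each child combined → 1 × 1 × 1 × 1 = 1 cut set(s).
UPS chain 2 unavailable [OR]: union of children's cut sets → 6 cut set(s).
Data center power outage [OR]: union of children's cut sets → 11 cut set(s).

11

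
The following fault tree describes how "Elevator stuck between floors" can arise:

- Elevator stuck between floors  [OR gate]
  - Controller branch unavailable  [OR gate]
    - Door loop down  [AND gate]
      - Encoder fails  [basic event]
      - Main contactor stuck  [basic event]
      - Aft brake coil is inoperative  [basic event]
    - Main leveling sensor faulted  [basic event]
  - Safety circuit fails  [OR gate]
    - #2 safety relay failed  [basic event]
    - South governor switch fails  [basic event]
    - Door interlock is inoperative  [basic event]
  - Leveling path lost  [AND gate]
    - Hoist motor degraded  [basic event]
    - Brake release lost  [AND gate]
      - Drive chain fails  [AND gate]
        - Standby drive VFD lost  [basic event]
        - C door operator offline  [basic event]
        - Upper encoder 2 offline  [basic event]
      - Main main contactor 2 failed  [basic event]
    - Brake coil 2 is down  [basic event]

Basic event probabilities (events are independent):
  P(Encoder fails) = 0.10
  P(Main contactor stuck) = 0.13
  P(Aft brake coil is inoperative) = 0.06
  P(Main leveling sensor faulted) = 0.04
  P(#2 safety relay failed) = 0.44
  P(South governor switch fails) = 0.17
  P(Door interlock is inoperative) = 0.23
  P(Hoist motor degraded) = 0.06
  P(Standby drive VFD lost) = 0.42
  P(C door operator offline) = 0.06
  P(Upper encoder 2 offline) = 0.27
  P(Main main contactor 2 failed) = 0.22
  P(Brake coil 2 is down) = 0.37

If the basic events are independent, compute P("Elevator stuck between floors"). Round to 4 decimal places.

0.6567

P(Door loop down) [AND] = 0.10 × 0.13 × 0.06 = 0.000780
P(Controller branch unavailable) [OR] = 1 − (1−0.000780) × (1−0.04) = 0.040749
P(Safety circuit fails) [OR] = 1 − (1−0.44) × (1−0.17) × (1−0.23) = 0.642104
P(Drive chain fails) [AND] = 0.42 × 0.06 × 0.27 = 0.006804
P(Brake release lost) [AND] = 0.006804 × 0.22 = 0.001497
P(Leveling path lost) [AND] = 0.06 × 0.001497 × 0.37 = 0.000033
P(Elevator stuck between floors) [OR] = 1 − (1−0.040749) × (1−0.642104) × (1−0.000033) = 0.656699
Rounded to 4 decimal places: P(Elevator stuck between floors) ≈ 0.6567.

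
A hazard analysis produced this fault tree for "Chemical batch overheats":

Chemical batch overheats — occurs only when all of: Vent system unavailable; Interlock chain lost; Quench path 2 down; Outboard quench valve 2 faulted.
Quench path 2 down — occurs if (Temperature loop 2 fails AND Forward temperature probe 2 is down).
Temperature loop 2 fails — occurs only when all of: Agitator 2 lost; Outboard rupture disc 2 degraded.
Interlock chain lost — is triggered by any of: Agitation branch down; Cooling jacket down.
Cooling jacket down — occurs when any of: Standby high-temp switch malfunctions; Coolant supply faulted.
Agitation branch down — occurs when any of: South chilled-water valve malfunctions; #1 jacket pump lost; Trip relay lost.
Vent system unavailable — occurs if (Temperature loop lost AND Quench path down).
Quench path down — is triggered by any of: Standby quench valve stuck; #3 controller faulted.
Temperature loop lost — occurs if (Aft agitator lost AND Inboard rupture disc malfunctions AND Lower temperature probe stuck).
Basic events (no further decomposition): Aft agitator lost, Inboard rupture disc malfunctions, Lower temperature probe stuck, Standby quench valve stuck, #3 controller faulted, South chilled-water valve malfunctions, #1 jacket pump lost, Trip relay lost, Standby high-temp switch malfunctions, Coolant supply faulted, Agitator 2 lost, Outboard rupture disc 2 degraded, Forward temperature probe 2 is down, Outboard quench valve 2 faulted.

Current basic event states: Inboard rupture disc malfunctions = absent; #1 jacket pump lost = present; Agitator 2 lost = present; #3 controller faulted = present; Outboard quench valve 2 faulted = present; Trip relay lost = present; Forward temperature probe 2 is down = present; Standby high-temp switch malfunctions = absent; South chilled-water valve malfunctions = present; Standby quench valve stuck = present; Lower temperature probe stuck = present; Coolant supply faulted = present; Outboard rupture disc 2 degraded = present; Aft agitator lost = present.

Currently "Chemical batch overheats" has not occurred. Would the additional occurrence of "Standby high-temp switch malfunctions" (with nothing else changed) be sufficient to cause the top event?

Counterfactual: set "Standby high-temp switch malfunctions" to occurred.
Temperature loop lost [AND]: Aft agitator lost=occurs, Inboard rupture disc malfunctions=not, Lower temperature probe stuck=occurs → not all inputs occur → does not occur.
Quench path down [OR]: Standby quench valve stuck=occurs, #3 controller faulted=occurs → at least one input occurs → occurs.
Vent system unavailable [AND]: Temperature loop lost=not, Quench path down=occurs → not all inputs occur → does not occur.
Agitation branch down [OR]: South chilled-water valve malfunctions=occurs, #1 jacket pump lost=occurs, Trip relay lost=occurs → at least one input occurs → occurs.
Cooling jacket down [OR]: Standby high-temp switch malfunctions=occurs, Coolant supply faulted=occurs → at least one input occurs → occurs.
Interlock chain lost [OR]: Agitation branch down=occurs, Cooling jacket down=occurs → at least one input occurs → occurs.
Temperature loop 2 fails [AND]: Agitator 2 lost=occurs, Outboard rupture disc 2 degraded=occurs → all inputs occur → occurs.
Quench path 2 down [AND]: Temperature loop 2 fails=occurs, Forward temperature probe 2 is down=occurs → all inputs occur → occurs.
Chemical batch overheats [AND]: Vent system unavailable=not, Interlock chain lost=occurs, Quench path 2 down=occurs, Outboard quench valve 2 faulted=occurs → not all inputs occur → does not occur.

No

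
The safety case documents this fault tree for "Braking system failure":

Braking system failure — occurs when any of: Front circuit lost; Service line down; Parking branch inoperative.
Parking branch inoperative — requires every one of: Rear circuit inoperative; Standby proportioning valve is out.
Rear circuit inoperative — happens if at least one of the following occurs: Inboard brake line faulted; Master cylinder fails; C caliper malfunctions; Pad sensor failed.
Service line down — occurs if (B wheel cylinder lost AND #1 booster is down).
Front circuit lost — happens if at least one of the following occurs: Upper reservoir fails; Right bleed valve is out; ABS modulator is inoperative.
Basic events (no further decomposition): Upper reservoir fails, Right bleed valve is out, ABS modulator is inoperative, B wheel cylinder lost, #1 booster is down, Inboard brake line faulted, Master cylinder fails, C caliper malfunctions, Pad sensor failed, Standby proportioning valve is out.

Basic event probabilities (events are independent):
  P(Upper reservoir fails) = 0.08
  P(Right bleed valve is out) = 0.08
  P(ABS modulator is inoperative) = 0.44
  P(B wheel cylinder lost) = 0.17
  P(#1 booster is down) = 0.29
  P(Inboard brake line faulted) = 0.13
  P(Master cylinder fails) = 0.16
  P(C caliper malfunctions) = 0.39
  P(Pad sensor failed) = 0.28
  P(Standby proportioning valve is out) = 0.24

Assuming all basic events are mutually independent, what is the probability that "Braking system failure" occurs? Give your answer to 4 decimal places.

0.6228

P(Front circuit lost) [OR] = 1 − (1−0.08) × (1−0.08) × (1−0.44) = 0.526016
P(Service line down) [AND] = 0.17 × 0.29 = 0.049300
P(Rear circuit inoperative) [OR] = 1 − (1−0.13) × (1−0.16) × (1−0.39) × (1−0.28) = 0.679033
P(Parking branch inoperative) [AND] = 0.679033 × 0.24 = 0.162968
P(Braking system failure) [OR] = 1 − (1−0.526016) × (1−0.049300) × (1−0.162968) = 0.622819
Rounded to 4 decimal places: P(Braking system failure) ≈ 0.6228.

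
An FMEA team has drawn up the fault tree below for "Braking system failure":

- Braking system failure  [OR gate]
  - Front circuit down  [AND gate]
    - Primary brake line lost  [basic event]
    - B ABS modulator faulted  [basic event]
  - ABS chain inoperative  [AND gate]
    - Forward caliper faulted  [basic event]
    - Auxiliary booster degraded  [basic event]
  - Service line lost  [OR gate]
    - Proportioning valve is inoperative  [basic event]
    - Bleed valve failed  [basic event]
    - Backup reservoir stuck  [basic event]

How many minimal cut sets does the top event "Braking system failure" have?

5

Front circuit down [AND]: one cut set from each child combined → 1 × 1 = 1 cut set(s).
ABS chain inoperative [AND]: one cut set from each child combined → 1 × 1 = 1 cut set(s).
Service line lost [OR]: union of children's cut sets → 3 cut set(s).
Braking system failure [OR]: union of children's cut sets → 5 cut set(s).
Minimal cut sets: {B ABS modulator faulted, Primary brake line lost}; {Auxiliary booster degraded, Forward caliper faulted}; {Proportioning valve is inoperative}; {Bleed valve failed}; {Backup reservoir stuck}.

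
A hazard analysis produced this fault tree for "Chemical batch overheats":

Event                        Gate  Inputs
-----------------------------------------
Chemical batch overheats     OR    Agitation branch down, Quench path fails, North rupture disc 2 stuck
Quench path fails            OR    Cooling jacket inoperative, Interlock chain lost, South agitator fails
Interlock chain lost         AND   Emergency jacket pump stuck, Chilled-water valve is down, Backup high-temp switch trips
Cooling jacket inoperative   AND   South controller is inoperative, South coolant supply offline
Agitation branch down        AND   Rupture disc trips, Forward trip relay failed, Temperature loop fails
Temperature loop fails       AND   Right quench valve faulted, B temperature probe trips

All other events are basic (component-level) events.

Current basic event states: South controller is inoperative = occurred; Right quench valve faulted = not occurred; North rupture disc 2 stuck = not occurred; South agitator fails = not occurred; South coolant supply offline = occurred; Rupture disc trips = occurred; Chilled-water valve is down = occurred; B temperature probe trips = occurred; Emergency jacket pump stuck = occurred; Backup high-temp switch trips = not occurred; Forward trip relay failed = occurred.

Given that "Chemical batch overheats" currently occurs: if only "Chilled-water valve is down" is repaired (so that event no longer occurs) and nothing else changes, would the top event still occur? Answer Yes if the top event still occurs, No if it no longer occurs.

Yes

Counterfactual: set "Chilled-water valve is down" to not occurred.
Temperature loop fails [AND]: Right quench valve faulted=not, B temperature probe trips=occurs → not all inputs occur → does not occur.
Agitation branch down [AND]: Rupture disc trips=occurs, Forward trip relay failed=occurs, Temperature loop fails=not → not all inputs occur → does not occur.
Cooling jacket inoperative [AND]: South controller is inoperative=occurs, South coolant supply offline=occurs → all inputs occur → occurs.
Interlock chain lost [AND]: Emergency jacket pump stuck=occurs, Chilled-water valve is down=not, Backup high-temp switch trips=not → not all inputs occur → does not occur.
Quench path fails [OR]: Cooling jacket inoperative=occurs, Interlock chain lost=not, South agitator fails=not → at least one input occurs → occurs.
Chemical batch overheats [OR]: Agitation branch down=not, Quench path fails=occurs, North rupture disc 2 stuck=not → at least one input occurs → occurs.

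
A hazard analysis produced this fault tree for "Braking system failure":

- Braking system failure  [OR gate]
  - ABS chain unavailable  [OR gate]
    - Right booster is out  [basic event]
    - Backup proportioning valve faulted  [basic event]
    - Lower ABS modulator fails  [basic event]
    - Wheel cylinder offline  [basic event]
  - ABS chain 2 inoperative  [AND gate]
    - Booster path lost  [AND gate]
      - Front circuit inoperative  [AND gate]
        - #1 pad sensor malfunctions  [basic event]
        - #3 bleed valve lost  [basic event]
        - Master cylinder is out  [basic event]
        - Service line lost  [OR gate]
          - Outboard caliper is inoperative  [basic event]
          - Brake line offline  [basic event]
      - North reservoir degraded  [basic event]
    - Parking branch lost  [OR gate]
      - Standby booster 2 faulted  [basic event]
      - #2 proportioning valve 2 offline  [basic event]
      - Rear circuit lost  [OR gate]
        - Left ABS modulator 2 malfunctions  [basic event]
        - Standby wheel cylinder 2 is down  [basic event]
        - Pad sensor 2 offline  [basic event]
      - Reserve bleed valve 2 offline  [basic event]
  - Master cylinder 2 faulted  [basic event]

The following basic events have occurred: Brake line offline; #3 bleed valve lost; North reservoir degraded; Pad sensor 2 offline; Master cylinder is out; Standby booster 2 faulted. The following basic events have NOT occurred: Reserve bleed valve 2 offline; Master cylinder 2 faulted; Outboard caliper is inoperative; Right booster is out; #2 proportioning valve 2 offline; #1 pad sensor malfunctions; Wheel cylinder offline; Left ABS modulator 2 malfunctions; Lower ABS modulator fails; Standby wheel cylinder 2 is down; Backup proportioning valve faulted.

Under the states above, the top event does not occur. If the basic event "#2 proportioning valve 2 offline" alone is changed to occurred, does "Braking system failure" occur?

Counterfactual: set "#2 proportioning valve 2 offline" to occurred.
ABS chain unavailable [OR]: Right booster is out=not, Backup proportioning valve faulted=not, Lower ABS modulator fails=not, Wheel cylinder offline=not → no input occurs → does not occur.
Service line lost [OR]: Outboard caliper is inoperative=not, Brake line offline=occurs → at least one input occurs → occurs.
Front circuit inoperative [AND]: #1 pad sensor malfunctions=not, #3 bleed valve lost=occurs, Master cylinder is out=occurs, Service line lost=occurs → not all inputs occur → does not occur.
Booster path lost [AND]: Front circuit inoperative=not, North reservoir degraded=occurs → not all inputs occur → does not occur.
Rear circuit lost [OR]: Left ABS modulator 2 malfunctions=not, Standby wheel cylinder 2 is down=not, Pad sensor 2 offline=occurs → at least one input occurs → occurs.
Parking branch lost [OR]: Standby booster 2 faulted=occurs, #2 proportioning valve 2 offline=occurs, Rear circuit lost=occurs, Reserve bleed valve 2 offline=not → at least one input occurs → occurs.
ABS chain 2 inoperative [AND]: Booster path lost=not, Parking branch lost=occurs → not all inputs occur → does not occur.
Braking system failure [OR]: ABS chain unavailable=not, ABS chain 2 inoperative=not, Master cylinder 2 faulted=not → no input occurs → does not occur.

No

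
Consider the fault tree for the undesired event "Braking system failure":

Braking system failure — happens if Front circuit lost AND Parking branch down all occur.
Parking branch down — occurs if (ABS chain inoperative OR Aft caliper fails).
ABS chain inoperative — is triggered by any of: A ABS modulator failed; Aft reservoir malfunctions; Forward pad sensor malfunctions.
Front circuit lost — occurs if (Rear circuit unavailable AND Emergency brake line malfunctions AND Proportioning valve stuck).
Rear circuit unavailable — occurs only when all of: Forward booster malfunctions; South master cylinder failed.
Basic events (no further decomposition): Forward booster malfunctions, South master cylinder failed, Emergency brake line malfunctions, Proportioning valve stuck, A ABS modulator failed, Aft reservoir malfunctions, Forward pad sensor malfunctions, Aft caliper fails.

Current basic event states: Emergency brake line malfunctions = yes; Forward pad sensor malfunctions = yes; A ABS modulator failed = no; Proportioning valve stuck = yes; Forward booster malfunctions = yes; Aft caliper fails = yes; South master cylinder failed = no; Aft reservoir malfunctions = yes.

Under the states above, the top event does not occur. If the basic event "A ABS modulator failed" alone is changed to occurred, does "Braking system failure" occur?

No

Counterfactual: set "A ABS modulator failed" to occurred.
Rear circuit unavailable [AND]: Forward booster malfunctions=occurs, South master cylinder failed=not → not all inputs occur → does not occur.
Front circuit lost [AND]: Rear circuit unavailable=not, Emergency brake line malfunctions=occurs, Proportioning valve stuck=occurs → not all inputs occur → does not occur.
ABS chain inoperative [OR]: A ABS modulator failed=occurs, Aft reservoir malfunctions=occurs, Forward pad sensor malfunctions=occurs → at least one input occurs → occurs.
Parking branch down [OR]: ABS chain inoperative=occurs, Aft caliper fails=occurs → at least one input occurs → occurs.
Braking system failure [AND]: Front circuit lost=not, Parking branch down=occurs → not all inputs occur → does not occur.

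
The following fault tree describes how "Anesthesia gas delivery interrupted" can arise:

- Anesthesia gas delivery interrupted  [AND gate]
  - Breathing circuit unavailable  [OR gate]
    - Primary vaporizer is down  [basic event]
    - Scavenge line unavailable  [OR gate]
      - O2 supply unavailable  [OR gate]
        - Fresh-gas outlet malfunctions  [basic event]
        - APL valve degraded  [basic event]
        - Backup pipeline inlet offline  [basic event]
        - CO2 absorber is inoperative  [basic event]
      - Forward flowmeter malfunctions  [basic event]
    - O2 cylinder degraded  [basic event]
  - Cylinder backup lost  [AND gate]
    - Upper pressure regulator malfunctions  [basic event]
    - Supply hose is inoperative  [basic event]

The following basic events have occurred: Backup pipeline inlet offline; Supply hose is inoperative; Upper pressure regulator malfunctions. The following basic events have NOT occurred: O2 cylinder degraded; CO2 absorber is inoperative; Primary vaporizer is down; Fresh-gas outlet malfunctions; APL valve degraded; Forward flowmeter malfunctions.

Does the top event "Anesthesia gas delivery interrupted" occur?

O2 supply unavailable [OR]: Fresh-gas outlet malfunctions=not, APL valve degraded=not, Backup pipeline inlet offline=occurs, CO2 absorber is inoperative=not → at least one input occurs → occurs.
Scavenge line unavailable [OR]: O2 supply unavailable=occurs, Forward flowmeter malfunctions=not → at least one input occurs → occurs.
Breathing circuit unavailable [OR]: Primary vaporizer is down=not, Scavenge line unavailable=occurs, O2 cylinder degraded=not → at least one input occurs → occurs.
Cylinder backup lost [AND]: Upper pressure regulator malfunctions=occurs, Supply hose is inoperative=occurs → all inputs occur → occurs.
Anesthesia gas delivery interrupted [AND]: Breathing circuit unavailable=occurs, Cylinder backup lost=occurs → all inputs occur → occurs.

Yes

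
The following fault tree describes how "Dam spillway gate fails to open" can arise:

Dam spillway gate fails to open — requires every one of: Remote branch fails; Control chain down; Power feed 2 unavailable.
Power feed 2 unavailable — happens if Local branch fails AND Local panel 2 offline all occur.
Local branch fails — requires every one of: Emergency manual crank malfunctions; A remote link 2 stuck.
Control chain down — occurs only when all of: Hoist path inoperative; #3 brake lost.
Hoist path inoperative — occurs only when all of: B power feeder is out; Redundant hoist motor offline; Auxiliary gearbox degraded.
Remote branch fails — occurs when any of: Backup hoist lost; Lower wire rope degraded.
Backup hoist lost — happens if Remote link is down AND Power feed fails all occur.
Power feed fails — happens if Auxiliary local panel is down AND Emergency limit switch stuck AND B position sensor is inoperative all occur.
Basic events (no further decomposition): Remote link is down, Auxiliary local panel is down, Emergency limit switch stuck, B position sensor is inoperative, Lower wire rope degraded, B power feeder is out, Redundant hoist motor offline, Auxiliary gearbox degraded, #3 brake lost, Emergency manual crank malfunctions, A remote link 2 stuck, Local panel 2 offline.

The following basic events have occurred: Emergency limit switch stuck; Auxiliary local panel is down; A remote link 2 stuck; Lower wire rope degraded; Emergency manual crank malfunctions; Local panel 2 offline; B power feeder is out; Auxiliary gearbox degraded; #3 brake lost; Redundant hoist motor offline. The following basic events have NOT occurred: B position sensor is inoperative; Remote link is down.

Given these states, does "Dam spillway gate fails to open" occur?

Yes

Power feed fails [AND]: Auxiliary local panel is down=occurs, Emergency limit switch stuck=occurs, B position sensor is inoperative=not → not all inputs occur → does not occur.
Backup hoist lost [AND]: Remote link is down=not, Power feed fails=not → not all inputs occur → does not occur.
Remote branch fails [OR]: Backup hoist lost=not, Lower wire rope degraded=occurs → at least one input occurs → occurs.
Hoist path inoperative [AND]: B power feeder is out=occurs, Redundant hoist motor offline=occurs, Auxiliary gearbox degraded=occurs → all inputs occur → occurs.
Control chain down [AND]: Hoist path inoperative=occurs, #3 brake lost=occurs → all inputs occur → occurs.
Local branch fails [AND]: Emergency manual crank malfunctions=occurs, A remote link 2 stuck=occurs → all inputs occur → occurs.
Power feed 2 unavailable [AND]: Local branch fails=occurs, Local panel 2 offline=occurs → all inputs occur → occurs.
Dam spillway gate fails to open [AND]: Remote branch fails=occurs, Control chain down=occurs, Power feed 2 unavailable=occurs → all inputs occur → occurs.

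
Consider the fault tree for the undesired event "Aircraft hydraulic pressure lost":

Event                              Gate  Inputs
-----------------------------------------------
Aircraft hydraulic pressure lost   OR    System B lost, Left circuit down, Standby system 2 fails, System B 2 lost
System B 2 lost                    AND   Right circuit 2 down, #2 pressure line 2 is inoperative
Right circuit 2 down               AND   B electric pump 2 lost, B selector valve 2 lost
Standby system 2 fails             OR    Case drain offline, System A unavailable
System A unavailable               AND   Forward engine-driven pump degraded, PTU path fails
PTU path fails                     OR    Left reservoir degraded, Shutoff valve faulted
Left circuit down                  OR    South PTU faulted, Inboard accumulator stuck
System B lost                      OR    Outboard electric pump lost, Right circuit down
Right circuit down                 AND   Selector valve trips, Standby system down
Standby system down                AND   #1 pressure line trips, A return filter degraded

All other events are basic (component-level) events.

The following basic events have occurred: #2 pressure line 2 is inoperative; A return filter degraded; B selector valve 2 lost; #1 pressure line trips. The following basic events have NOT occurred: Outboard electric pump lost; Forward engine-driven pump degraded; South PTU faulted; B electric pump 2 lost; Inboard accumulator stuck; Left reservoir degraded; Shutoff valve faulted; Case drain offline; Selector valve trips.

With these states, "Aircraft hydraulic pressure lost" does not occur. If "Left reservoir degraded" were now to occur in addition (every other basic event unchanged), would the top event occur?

Counterfactual: set "Left reservoir degraded" to occurred.
Standby system down [AND]: #1 pressure line trips=occurs, A return filter degraded=occurs → all inputs occur → occurs.
Right circuit down [AND]: Selector valve trips=not, Standby system down=occurs → not all inputs occur → does not occur.
System B lost [OR]: Outboard electric pump lost=not, Right circuit down=not → no input occurs → does not occur.
Left circuit down [OR]: South PTU faulted=not, Inboard accumulator stuck=not → no input occurs → does not occur.
PTU path fails [OR]: Left reservoir degraded=occurs, Shutoff valve faulted=not → at least one input occurs → occurs.
System A unavailable [AND]: Forward engine-driven pump degraded=not, PTU path fails=occurs → not all inputs occur → does not occur.
Standby system 2 fails [OR]: Case drain offline=not, System A unavailable=not → no input occurs → does not occur.
Right circuit 2 down [AND]: B electric pump 2 lost=not, B selector valve 2 lost=occurs → not all inputs occur → does not occur.
System B 2 lost [AND]: Right circuit 2 down=not, #2 pressure line 2 is inoperative=occurs → not all inputs occur → does not occur.
Aircraft hydraulic pressure lost [OR]: System B lost=not, Left circuit down=not, Standby system 2 fails=not, System B 2 lost=not → no input occurs → does not occur.

No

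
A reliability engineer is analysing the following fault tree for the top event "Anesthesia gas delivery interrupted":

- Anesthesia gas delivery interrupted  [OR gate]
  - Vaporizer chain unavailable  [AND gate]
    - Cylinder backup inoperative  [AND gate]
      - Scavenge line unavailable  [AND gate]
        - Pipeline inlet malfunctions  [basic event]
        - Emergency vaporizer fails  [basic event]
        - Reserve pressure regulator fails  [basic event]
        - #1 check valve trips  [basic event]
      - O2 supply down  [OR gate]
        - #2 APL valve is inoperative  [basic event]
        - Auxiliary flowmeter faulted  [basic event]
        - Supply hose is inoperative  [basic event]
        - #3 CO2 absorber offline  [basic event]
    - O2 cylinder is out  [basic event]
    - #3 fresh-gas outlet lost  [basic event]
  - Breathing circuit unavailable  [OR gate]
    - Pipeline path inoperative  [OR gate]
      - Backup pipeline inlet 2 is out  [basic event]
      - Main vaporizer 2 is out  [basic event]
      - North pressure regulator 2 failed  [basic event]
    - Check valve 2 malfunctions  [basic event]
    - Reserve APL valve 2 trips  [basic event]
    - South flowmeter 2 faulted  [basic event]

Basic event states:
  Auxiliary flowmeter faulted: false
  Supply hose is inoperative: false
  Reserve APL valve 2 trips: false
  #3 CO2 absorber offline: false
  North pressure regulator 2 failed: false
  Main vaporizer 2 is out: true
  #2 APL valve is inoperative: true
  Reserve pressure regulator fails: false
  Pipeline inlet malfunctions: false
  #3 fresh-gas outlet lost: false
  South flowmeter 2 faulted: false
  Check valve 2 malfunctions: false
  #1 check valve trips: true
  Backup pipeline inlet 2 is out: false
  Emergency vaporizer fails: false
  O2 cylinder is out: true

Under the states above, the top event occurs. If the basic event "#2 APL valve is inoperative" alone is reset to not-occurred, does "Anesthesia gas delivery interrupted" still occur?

Yes

Counterfactual: set "#2 APL valve is inoperative" to not occurred.
Scavenge line unavailable [AND]: Pipeline inlet malfunctions=not, Emergency vaporizer fails=not, Reserve pressure regulator fails=not, #1 check valve trips=occurs → not all inputs occur → does not occur.
O2 supply down [OR]: #2 APL valve is inoperative=not, Auxiliary flowmeter faulted=not, Supply hose is inoperative=not, #3 CO2 absorber offline=not → no input occurs → does not occur.
Cylinder backup inoperative [AND]: Scavenge line unavailable=not, O2 supply down=not → not all inputs occur → does not occur.
Vaporizer chain unavailable [AND]: Cylinder backup inoperative=not, O2 cylinder is out=occurs, #3 fresh-gas outlet lost=not → not all inputs occur → does not occur.
Pipeline path inoperative [OR]: Backup pipeline inlet 2 is out=not, Main vaporizer 2 is out=occurs, North pressure regulator 2 failed=not → at least one input occurs → occurs.
Breathing circuit unavailable [OR]: Pipeline path inoperative=occurs, Check valve 2 malfunctions=not, Reserve APL valve 2 trips=not, South flowmeter 2 faulted=not → at least one input occurs → occurs.
Anesthesia gas delivery interrupted [OR]: Vaporizer chain unavailable=not, Breathing circuit unavailable=occurs → at least one input occurs → occurs.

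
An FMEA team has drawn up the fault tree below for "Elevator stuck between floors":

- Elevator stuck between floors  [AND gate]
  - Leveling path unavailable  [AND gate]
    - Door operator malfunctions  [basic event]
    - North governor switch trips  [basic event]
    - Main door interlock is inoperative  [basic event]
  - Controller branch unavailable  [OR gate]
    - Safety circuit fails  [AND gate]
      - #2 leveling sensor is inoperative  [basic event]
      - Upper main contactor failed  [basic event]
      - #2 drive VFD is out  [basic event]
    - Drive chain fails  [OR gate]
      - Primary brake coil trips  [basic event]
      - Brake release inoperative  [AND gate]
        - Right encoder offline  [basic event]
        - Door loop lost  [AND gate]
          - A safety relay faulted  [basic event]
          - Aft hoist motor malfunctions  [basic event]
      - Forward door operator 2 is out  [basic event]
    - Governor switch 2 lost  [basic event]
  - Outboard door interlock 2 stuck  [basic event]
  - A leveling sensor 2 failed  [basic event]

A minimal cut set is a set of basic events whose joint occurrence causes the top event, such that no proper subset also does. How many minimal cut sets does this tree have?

Leveling path unavailable [AND]: one cut set from each child combined → 1 × 1 × 1 = 1 cut set(s).
Safety circuit fails [AND]: one cut set from each child combined → 1 × 1 × 1 = 1 cut set(s).
Door loop lost [AND]: one cut set from each child combined → 1 × 1 = 1 cut set(s).
Brake release inoperative [AND]: one cut set from each child combined → 1 × 1 = 1 cut set(s).
Drive chain fails [OR]: union of children's cut sets → 3 cut set(s).
Controller branch unavailable [OR]: union of children's cut sets → 5 cut set(s).
Elevator stuck between floors [AND]: one cut set from each child combined → 1 × 5 × 1 × 1 = 5 cut set(s).
Minimal cut sets: {#2 drive VFD is out, #2 leveling sensor is inoperative, A leveling sensor 2 failed, Door operator malfunctions, Main door interlock is inoperative, North governor switch trips, Outboard door interlock 2 stuck, Upper main contactor failed}; {A leveling sensor 2 failed, Door operator malfunctions, Main door interlock is inoperative, North governor switch trips, Outboard door interlock 2 stuck, Primary brake coil trips}; {A leveling sensor 2 failed, A safety relay faulted, Aft hoist motor malfunctions, Door operator malfunctions, Main door interlock is inoperative, North governor switch trips, Outboard door interlock 2 stuck, Right encoder offline}; {A leveling sensor 2 failed, Door operator malfunctions, Forward door operator 2 is out, Main door interlock is inoperative, North governor switch trips, Outboard door interlock 2 stuck}; {A leveling sensor 2 failed, Door operator malfunctions, Governor switch 2 lost, Main door interlock is inoperative, North governor switch trips, Outboard door interlock 2 stuck}.

5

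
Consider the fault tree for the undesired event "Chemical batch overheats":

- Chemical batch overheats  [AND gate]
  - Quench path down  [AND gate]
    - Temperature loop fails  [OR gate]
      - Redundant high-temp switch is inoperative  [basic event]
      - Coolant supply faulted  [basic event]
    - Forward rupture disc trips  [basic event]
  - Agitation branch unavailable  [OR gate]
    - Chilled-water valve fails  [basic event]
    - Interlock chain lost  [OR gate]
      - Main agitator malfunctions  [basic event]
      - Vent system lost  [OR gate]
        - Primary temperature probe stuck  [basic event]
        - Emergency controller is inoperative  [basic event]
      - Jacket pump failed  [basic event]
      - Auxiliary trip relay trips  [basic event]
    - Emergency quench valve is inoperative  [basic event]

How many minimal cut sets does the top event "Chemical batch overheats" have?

14

Temperature loop fails [OR]: union of children's cut sets → 2 cut set(s).
Quench path down [AND]: one cut set from each child combined → 2 × 1 = 2 cut set(s).
Vent system lost [OR]: union of children's cut sets → 2 cut set(s).
Interlock chain lost [OR]: union of children's cut sets → 5 cut set(s).
Agitation branch unavailable [OR]: union of children's cut sets → 7 cut set(s).
Chemical batch overheats [AND]: one cut set from each child combined → 2 × 7 = 14 cut set(s).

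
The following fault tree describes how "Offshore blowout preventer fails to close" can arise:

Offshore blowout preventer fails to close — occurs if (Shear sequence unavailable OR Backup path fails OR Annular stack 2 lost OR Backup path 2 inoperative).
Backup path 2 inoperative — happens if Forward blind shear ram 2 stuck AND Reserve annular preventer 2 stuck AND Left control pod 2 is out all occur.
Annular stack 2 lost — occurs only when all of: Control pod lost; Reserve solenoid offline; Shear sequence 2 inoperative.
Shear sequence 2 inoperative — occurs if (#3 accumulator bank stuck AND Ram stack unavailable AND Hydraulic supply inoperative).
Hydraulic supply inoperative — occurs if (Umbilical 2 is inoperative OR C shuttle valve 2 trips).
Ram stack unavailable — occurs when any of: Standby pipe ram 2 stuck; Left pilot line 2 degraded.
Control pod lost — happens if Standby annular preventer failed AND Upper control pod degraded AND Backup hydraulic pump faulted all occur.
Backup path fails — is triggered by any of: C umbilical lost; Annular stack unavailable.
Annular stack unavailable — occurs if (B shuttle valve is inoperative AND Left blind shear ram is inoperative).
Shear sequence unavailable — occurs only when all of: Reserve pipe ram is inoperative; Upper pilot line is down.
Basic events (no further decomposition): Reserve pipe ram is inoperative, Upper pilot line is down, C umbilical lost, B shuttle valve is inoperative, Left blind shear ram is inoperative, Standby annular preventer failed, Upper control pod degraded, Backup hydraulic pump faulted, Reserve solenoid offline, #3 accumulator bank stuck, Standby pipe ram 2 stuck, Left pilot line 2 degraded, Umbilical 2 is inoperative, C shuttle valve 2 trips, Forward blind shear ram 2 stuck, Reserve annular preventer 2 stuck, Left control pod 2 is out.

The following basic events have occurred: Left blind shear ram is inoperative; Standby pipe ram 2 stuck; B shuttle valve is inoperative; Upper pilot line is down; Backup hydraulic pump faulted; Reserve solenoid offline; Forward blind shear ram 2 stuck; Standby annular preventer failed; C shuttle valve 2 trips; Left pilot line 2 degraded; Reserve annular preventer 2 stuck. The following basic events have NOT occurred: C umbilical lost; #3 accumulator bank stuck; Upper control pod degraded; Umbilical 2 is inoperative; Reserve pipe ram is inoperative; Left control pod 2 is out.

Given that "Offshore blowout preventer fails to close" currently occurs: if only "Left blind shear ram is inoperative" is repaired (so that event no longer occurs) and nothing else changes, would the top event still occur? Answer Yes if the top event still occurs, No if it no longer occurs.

Counterfactual: set "Left blind shear ram is inoperative" to not occurred.
Shear sequence unavailable [AND]: Reserve pipe ram is inoperative=not, Upper pilot line is down=occurs → not all inputs occur → does not occur.
Annular stack unavailable [AND]: B shuttle valve is inoperative=occurs, Left blind shear ram is inoperative=not → not all inputs occur → does not occur.
Backup path fails [OR]: C umbilical lost=not, Annular stack unavailable=not → no input occurs → does not occur.
Control pod lost [AND]: Standby annular preventer failed=occurs, Upper control pod degraded=not, Backup hydraulic pump faulted=occurs → not all inputs occur → does not occur.
Ram stack unavailable [OR]: Standby pipe ram 2 stuck=occurs, Left pilot line 2 degraded=occurs → at least one input occurs → occurs.
Hydraulic supply inoperative [OR]: Umbilical 2 is inoperative=not, C shuttle valve 2 trips=occurs → at least one input occurs → occurs.
Shear sequence 2 inoperative [AND]: #3 accumulator bank stuck=not, Ram stack unavailable=occurs, Hydraulic supply inoperative=occurs → not all inputs occur → does not occur.
Annular stack 2 lost [AND]: Control pod lost=not, Reserve solenoid offline=occurs, Shear sequence 2 inoperative=not → not all inputs occur → does not occur.
Backup path 2 inoperative [AND]: Forward blind shear ram 2 stuck=occurs, Reserve annular preventer 2 stuck=occurs, Left control pod 2 is out=not → not all inputs occur → does not occur.
Offshore blowout preventer fails to close [OR]: Shear sequence unavailable=not, Backup path fails=not, Annular stack 2 lost=not, Backup path 2 inoperative=not → no input occurs → does not occur.

No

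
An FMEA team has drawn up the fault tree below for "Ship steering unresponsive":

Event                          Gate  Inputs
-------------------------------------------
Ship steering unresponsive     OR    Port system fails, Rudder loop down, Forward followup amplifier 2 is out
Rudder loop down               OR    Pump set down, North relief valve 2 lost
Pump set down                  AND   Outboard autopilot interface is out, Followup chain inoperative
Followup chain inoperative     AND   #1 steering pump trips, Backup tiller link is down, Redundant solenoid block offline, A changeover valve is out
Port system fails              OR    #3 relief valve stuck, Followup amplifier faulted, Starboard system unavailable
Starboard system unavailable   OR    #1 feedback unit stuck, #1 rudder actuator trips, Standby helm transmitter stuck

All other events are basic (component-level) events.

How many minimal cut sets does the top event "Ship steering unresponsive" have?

8

Starboard system unavailable [OR]: union of children's cut sets → 3 cut set(s).
Port system fails [OR]: union of children's cut sets → 5 cut set(s).
Followup chain inoperative [AND]: one cut set from each child combined → 1 × 1 × 1 × 1 = 1 cut set(s).
Pump set down [AND]: one cut set from each child combined → 1 × 1 = 1 cut set(s).
Rudder loop down [OR]: union of children's cut sets → 2 cut set(s).
Ship steering unresponsive [OR]: union of children's cut sets → 8 cut set(s).
Minimal cut sets: {#3 relief valve stuck}; {Followup amplifier faulted}; {#1 feedback unit stuck}; {#1 rudder actuator trips}; {Standby helm transmitter stuck}; {#1 steering pump trips, A changeover valve is out, Backup tiller link is down, Outboard autopilot interface is out, Redundant solenoid block offline}; {North relief valve 2 lost}; {Forward followup amplifier 2 is out}.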